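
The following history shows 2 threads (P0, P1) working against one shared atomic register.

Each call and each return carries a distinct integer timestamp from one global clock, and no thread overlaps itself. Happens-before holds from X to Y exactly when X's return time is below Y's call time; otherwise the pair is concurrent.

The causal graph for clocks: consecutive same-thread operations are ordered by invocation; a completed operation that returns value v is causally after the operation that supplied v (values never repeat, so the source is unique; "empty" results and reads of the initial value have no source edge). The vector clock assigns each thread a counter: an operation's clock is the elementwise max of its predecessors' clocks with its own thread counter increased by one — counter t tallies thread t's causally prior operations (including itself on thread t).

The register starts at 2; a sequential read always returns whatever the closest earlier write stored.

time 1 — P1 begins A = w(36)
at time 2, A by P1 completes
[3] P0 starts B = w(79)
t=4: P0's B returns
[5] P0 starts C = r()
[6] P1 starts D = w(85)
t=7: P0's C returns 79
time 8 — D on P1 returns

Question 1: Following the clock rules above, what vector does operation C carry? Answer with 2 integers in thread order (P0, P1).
A (invocation 1): nothing precedes it; P1's component alone gives (0, 1)
B (invocation 3): nothing precedes it; P0's component alone gives (1, 0)
VC(D, invoked at 6): max of VC(A)=(0, 1), then +1 on thread P1 → (0, 2)
VC(C, invoked at 5): max of VC(B)=(1, 0), then +1 on thread P0 → (2, 0)
target: VC(C) = (2, 0)

(2, 0)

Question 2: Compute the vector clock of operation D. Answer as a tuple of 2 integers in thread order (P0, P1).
no predecessors for A (invoked 1): P1 increments from zero → (0, 1)
no predecessors for B (invoked 3): P0 increments from zero → (1, 0)
merge at D (invoked 6): VC(A)=(0, 1), own-thread bump on P1 → (0, 2)
merge at C (invoked 5): VC(B)=(1, 0), own-thread bump on P0 → (2, 0)
target: VC(D) = (0, 2)

(0, 2)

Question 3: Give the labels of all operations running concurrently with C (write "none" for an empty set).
C spans [5,7]; an op avoiding the whole window 5..7 is ordered, any other is concurrent
A [1,2]: before
B [3,4]: before
D [6,8]: concurrent

D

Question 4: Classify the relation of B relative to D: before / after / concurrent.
B spans [3,4], D spans [6,8]
resp(B)=4 < inv(D)=6

before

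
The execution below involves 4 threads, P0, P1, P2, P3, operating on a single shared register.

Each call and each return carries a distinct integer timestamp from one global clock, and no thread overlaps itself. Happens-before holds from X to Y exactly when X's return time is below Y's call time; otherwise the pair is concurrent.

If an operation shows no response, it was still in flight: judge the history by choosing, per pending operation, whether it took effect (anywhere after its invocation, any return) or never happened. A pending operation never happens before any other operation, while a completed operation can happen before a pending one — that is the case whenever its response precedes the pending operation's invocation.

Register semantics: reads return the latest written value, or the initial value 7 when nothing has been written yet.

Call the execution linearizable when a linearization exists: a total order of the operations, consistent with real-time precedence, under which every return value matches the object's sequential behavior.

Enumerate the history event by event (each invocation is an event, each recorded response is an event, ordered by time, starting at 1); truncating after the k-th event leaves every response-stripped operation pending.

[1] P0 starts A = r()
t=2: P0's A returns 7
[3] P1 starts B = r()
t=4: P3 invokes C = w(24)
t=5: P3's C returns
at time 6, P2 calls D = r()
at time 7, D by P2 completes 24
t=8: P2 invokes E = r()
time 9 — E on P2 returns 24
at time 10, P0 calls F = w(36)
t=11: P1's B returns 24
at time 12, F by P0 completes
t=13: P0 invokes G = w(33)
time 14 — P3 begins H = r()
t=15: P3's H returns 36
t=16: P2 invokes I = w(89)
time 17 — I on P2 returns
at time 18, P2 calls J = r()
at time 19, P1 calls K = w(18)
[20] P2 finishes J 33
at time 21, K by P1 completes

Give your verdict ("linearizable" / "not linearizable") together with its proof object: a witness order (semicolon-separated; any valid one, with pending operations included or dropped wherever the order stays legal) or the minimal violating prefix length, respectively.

1. A r() → 7, leaving value 7
2. C w(24), leaving value 24
3. B r() → 24, leaving value 24
4. D r() → 24, leaving value 24
5. E r() → 24, leaving value 24
6. F w(36), leaving value 36
7. H r() → 36, leaving value 36
8. I w(89), leaving value 89
9. G w(33) (pending, included), leaving value 33
10. J r() → 33, leaving value 33
11. K w(18), leaving value 18

linearizable — witness: A; C; B; D; E; F; H; I; G; J; K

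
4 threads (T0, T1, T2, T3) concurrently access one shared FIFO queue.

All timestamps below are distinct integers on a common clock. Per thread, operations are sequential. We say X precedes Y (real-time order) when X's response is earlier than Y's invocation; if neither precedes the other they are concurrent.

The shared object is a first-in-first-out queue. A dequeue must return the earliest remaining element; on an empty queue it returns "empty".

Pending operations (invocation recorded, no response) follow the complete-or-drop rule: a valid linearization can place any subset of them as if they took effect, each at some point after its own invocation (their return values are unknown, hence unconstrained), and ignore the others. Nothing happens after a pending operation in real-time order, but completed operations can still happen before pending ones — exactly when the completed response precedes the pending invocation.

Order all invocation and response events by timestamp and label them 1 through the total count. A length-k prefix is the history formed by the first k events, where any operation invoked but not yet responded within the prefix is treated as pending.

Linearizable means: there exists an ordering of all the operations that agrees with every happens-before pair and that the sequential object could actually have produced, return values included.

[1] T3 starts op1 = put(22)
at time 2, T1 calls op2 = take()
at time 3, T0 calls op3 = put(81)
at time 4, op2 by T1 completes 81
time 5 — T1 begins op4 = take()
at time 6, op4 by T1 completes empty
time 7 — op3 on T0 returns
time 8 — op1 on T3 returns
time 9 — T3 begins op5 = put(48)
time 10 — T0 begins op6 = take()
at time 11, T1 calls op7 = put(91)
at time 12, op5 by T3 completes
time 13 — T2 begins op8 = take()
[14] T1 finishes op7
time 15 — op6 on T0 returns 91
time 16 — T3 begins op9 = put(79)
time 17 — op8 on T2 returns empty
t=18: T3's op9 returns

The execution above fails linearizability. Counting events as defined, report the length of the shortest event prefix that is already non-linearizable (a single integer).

events 1..16 are still linearizable — one witness is op3, op2, op4, op1, op7, op5, op8, op6:
after step 1 (op3 put(81)): queue <81>
after step 2 (op2 take() → 81): queue <>
after step 3 (op4 take() → empty): queue <>
after step 4 (op1 put(22)): queue <22>
after step 5 (op7 put(91)): queue <22,91>
after step 6 (op5 put(48)): queue <22,91,48>
after step 7 (op8 take() (pending, included)): queue <91,48>
after step 8 (op6 take() → 91): queue <48>
with event 17 included (op8 responding at time 17), all real-time-consistent orders fail
completion choices over the 1 pending operation (op9) were checked; none helps
for example op1, op2, op3, op4, op5, op6, op7, op8 (pending dropped) fails at step 2: op2 take() → 81 is not legal there
for example op1, op2, op3, op4, op5, op6, op8, op7 (pending dropped) fails at step 2: op2 take() → 81 is not legal there

17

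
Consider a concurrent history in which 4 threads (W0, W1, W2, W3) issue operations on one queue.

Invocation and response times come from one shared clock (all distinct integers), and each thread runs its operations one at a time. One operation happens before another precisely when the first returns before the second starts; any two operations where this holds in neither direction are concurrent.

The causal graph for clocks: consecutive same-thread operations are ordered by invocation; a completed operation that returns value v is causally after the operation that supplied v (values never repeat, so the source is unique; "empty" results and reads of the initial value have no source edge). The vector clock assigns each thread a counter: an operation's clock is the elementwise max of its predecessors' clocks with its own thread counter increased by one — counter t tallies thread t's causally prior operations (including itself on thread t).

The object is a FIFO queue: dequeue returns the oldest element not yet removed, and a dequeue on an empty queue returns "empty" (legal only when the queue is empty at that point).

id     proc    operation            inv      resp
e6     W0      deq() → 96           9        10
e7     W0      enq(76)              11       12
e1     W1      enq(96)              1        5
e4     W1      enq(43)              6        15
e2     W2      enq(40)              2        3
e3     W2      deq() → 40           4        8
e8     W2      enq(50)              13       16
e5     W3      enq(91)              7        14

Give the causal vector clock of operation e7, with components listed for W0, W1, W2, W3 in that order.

root op e5, invoked 7: fresh clock plus W3's own tick → (0, 0, 0, 1)
root op e2, invoked 2: fresh clock plus W2's own tick → (0, 0, 1, 0)
root op e1, invoked 1: fresh clock plus W1's own tick → (0, 1, 0, 0)
from VC(e2)=(0, 0, 1, 0), e3 (invoked 4) maxes components and bumps W2 → (0, 0, 2, 0)
from VC(e1)=(0, 1, 0, 0), e4 (invoked 6) maxes components and bumps W1 → (0, 2, 0, 0)
from VC(e1)=(0, 1, 0, 0), e6 (invoked 9) maxes components and bumps W0 → (1, 1, 0, 0)
from VC(e3)=(0, 0, 2, 0), e8 (invoked 13) maxes components and bumps W2 → (0, 0, 3, 0)
from VC(e6)=(1, 1, 0, 0), e7 (invoked 11) maxes components and bumps W0 → (2, 1, 0, 0)
target: VC(e7) = (2, 1, 0, 0)

(2, 1, 0, 0)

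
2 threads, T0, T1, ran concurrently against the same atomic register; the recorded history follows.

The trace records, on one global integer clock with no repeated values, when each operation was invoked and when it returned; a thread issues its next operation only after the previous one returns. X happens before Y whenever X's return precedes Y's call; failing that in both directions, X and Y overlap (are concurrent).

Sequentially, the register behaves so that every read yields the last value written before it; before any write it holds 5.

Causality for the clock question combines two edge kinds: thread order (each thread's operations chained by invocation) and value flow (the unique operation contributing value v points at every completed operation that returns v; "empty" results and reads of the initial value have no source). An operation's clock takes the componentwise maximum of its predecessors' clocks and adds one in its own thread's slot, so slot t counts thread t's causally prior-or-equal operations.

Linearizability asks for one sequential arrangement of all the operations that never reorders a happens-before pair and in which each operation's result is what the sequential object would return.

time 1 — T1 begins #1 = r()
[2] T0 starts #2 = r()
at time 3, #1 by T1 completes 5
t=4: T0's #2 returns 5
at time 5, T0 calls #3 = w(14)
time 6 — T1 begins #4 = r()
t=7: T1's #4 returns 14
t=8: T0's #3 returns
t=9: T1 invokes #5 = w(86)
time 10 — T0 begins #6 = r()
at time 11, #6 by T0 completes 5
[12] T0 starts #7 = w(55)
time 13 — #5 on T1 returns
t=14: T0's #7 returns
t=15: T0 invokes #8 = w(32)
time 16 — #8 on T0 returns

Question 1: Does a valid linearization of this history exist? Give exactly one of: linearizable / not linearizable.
through event 10 a valid linearization exists; event 11 (#6 responding at time 11) ends that
checked exhaustively: 4 real-time-consistent orders of 5 completed operations, zero legal atomic register replays
include/drop combinations of the 1 pending operation (#5) were all tried; none helps
sample order #1, #2, #3, #4, #6 (pending dropped) stalls at step 5 — #6 r() → 5 has no legal effect
sample order #1, #2, #4, #3, #6 (pending dropped) stalls at step 3 — #4 r() → 14 has no legal effect

not linearizable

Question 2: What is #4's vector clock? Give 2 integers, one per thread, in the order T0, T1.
#1 (invocation 1): nothing precedes it; T1's component alone gives (0, 1)
#2 (invocation 2): nothing precedes it; T0's component alone gives (1, 0)
invoked at 5, #3 merges VC(#2)=(1, 0) and bumps T0's slot → (2, 0)
invoked at 10, #6 merges VC(#3)=(2, 0) and bumps T0's slot → (3, 0)
invoked at 6, #4 merges VC(#1)=(0, 1), VC(#3)=(2, 0) and bumps T1's slot → (2, 2)
invoked at 12, #7 merges VC(#6)=(3, 0) and bumps T0's slot → (4, 0)
invoked at 9, #5 merges VC(#4)=(2, 2) and bumps T1's slot → (2, 3)
invoked at 15, #8 merges VC(#7)=(4, 0) and bumps T0's slot → (5, 0)
target: VC(#4) = (2, 2)

(2, 2)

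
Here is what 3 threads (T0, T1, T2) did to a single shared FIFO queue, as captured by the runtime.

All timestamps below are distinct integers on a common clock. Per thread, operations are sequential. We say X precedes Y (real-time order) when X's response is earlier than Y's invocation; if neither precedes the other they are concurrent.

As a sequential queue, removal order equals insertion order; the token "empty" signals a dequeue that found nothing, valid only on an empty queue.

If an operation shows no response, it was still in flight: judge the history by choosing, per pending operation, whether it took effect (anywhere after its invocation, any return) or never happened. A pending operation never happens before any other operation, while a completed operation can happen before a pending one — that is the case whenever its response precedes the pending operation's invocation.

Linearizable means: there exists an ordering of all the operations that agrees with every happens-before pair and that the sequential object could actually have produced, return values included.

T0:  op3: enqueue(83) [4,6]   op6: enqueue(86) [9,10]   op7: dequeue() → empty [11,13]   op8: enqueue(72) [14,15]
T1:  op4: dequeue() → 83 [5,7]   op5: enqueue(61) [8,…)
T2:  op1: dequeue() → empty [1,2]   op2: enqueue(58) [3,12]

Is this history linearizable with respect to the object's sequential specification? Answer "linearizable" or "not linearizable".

events 1..12 are fine; event 13 — the response of op7 at time 13 — makes the prefix non-linearizable
the 6 completed operations admit 10 real-time orders; each fails the FIFO queue replay
every completion of the 1 pending operation (op5) was checked; none linearizes
sample order op1, op2, op3, op4, op6, op7 (pending dropped) stalls at step 4 — op4 dequeue() → 83 has no legal effect
sample order op1, op2, op4, op3, op6, op7 (pending dropped) stalls at step 3 — op4 dequeue() → 83 has no legal effect

not linearizable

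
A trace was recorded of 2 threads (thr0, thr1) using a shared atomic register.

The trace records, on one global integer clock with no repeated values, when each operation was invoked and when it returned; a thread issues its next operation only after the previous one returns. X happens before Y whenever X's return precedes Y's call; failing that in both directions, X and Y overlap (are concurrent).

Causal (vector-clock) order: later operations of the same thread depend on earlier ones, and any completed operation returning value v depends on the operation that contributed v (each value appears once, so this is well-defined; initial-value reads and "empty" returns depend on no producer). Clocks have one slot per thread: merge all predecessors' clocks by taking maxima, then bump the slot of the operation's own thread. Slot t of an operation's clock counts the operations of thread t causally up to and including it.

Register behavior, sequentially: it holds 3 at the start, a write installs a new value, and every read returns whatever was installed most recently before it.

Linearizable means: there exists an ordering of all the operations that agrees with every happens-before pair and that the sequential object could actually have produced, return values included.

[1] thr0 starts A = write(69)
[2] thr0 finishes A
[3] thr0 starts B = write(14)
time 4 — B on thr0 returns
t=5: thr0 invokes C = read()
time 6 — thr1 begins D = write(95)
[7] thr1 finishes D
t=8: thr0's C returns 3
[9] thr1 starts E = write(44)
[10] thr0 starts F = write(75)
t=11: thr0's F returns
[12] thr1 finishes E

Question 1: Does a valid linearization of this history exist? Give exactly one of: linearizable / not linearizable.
not linearizable

cut after 7 events: linearizable; cut after 8 events (C responds, time 8): not linearizable
2 orders of the 4 completed atomic register ops respect real time; none is legal
take A, B, C, D: step 3 already fails, because C read() → 3 cannot occur there
take A, B, D, C: step 4 already fails, because C read() → 3 cannot occur there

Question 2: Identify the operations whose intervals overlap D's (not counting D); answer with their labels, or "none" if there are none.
Answer: C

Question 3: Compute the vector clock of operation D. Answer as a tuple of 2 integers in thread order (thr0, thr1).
Answer: (0, 1)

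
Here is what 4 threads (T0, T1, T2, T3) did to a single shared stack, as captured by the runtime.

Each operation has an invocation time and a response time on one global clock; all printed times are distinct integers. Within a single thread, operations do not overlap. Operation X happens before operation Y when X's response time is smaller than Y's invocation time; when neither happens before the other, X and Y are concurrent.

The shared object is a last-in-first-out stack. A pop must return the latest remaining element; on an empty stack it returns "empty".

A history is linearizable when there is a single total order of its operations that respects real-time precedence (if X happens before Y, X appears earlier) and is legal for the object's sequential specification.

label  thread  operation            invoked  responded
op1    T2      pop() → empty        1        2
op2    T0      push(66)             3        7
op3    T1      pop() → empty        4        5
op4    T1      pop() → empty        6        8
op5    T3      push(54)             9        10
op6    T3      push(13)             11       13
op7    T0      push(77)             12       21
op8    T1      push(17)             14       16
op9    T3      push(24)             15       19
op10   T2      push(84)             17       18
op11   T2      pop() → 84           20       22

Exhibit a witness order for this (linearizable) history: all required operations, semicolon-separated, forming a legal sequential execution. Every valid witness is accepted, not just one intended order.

op1; op3; op4; op2; op5; op6; op7; op8; op9; op10; op11

1. op1 pop() → empty, leaving stack <>
2. op3 pop() → empty, leaving stack <>
3. op4 pop() → empty, leaving stack <>
4. op2 push(66), leaving stack <66>
5. op5 push(54), leaving stack <66,54>
6. op6 push(13), leaving stack <66,54,13>
7. op7 push(77), leaving stack <66,54,13,77>
8. op8 push(17), leaving stack <66,54,13,77,17>
9. op9 push(24), leaving stack <66,54,13,77,17,24>
10. op10 push(84), leaving stack <66,54,13,77,17,24,84>
11. op11 pop() → 84, leaving stack <66,54,13,77,17,24>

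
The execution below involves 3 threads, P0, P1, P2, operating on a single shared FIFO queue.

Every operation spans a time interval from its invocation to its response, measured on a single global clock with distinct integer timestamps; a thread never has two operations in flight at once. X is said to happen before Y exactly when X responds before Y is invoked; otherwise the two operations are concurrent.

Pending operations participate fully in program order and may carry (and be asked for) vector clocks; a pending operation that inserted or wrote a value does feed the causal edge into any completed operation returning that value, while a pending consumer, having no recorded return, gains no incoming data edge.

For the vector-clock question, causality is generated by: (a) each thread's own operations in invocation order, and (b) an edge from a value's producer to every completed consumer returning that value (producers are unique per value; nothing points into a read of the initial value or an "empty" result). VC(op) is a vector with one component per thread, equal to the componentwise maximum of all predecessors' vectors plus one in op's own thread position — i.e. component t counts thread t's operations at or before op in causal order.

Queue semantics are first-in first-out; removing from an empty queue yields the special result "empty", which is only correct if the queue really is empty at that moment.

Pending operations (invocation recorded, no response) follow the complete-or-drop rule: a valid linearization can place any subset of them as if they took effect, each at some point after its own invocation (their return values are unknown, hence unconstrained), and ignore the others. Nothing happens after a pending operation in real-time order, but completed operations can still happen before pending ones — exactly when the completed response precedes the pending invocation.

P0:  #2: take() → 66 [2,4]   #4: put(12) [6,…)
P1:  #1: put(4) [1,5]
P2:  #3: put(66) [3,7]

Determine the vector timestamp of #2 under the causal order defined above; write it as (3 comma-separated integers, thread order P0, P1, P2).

(1, 0, 1)

no predecessors for #3 (invoked 3): P2 increments from zero → (0, 0, 1)
no predecessors for #1 (invoked 1): P1 increments from zero → (0, 1, 0)
invoked at 2, #2 merges VC(#3)=(0, 0, 1) and bumps P0's slot → (1, 0, 1)
invoked at 6, #4 merges VC(#2)=(1, 0, 1) and bumps P0's slot → (2, 0, 1)
target: VC(#2) = (1, 0, 1)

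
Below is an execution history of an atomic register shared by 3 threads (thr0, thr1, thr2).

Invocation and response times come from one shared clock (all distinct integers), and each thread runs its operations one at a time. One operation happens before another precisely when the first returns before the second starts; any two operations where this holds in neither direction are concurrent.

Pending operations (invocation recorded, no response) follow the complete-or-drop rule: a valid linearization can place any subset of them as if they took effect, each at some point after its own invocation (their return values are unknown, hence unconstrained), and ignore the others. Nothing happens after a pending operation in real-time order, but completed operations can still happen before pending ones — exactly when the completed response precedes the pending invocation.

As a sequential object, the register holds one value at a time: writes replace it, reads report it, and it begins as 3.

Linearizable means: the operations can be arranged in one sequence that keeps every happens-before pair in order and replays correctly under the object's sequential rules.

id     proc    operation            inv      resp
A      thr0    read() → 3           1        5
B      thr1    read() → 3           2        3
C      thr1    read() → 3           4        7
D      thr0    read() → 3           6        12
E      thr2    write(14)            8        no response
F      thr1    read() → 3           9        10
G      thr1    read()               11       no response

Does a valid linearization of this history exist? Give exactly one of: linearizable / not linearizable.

a witness: A, B, C, D, F
after step 1 (A read() → 3): value 3
after step 2 (B read() → 3): value 3
after step 3 (C read() → 3): value 3
after step 4 (D read() → 3): value 3
after step 5 (F read() → 3): value 3

linearizable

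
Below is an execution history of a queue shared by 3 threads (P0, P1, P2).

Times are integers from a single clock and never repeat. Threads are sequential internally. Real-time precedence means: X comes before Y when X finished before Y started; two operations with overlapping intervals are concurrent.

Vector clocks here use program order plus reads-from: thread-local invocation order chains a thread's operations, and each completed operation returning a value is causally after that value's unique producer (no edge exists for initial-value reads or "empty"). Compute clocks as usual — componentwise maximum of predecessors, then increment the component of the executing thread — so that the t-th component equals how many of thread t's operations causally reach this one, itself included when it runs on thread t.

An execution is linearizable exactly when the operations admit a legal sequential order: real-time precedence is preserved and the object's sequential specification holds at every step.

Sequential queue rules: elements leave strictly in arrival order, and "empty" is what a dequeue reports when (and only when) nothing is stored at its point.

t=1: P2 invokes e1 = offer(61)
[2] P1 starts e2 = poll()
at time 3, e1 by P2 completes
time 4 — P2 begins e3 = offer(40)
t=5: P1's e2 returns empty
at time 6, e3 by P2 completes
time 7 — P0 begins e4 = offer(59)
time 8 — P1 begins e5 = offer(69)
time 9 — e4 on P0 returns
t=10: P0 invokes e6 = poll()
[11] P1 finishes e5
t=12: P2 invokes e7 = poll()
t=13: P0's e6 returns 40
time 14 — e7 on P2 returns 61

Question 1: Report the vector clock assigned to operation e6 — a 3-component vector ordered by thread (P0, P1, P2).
Answer: (2, 0, 2)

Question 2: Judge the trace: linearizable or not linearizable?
linearizable

one valid linearization: e2, e1, e3, e4, e5, e7, e6
1. e2 poll() → empty, leaving queue <>
2. e1 offer(61), leaving queue <61>
3. e3 offer(40), leaving queue <61,40>
4. e4 offer(59), leaving queue <61,40,59>
5. e5 offer(69), leaving queue <61,40,59,69>
6. e7 poll() → 61, leaving queue <40,59,69>
7. e6 poll() → 40, leaving queue <59,69>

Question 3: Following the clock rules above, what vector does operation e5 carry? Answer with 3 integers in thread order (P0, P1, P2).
Answer: (0, 2, 0)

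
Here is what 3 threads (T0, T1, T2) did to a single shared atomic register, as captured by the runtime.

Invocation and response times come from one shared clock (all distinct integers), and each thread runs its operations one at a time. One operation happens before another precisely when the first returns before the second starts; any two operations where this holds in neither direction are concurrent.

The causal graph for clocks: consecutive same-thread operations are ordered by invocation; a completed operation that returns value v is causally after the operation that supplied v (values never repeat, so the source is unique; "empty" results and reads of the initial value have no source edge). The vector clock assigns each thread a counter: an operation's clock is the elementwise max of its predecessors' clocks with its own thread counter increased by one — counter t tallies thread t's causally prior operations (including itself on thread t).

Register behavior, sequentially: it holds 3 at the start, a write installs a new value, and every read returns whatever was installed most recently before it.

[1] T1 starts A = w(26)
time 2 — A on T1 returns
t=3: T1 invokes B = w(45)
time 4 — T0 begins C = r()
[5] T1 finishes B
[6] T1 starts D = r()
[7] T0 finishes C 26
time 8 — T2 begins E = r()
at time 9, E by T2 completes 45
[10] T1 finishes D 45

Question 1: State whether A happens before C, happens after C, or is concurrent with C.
before

A spans [1,2], C spans [4,7]
resp(A)=2 < inv(C)=4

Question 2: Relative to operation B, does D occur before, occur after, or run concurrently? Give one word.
after

D spans [6,10], B spans [3,5]
resp(B)=5 < inv(D)=6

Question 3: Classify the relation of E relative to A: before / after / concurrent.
after

E spans [8,9], A spans [1,2]
resp(A)=2 < inv(E)=8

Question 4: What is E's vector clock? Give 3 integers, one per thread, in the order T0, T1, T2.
(0, 2, 1)

no predecessors for A (invoked 1): T1 increments from zero → (0, 1, 0)
B (invocation 3): componentwise max over VC(A)=(0, 1, 0), +1 at T1, giving (0, 2, 0)
C (invocation 4): componentwise max over VC(A)=(0, 1, 0), +1 at T0, giving (1, 1, 0)
E (invocation 8): componentwise max over VC(B)=(0, 2, 0), +1 at T2, giving (0, 2, 1)
D (invocation 6): componentwise max over VC(B)=(0, 2, 0), +1 at T1, giving (0, 3, 0)
target: VC(E) = (0, 2, 1)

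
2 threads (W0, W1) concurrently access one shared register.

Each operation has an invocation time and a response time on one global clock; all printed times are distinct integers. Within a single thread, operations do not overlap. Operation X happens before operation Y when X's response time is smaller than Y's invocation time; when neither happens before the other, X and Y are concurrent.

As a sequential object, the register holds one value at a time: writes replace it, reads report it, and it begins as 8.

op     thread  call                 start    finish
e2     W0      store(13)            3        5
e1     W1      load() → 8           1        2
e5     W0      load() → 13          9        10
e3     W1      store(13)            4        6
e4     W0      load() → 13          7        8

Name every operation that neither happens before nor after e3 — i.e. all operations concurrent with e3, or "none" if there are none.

e3 spans [4,6]: anything still running between times 4 and 6 counts as concurrent
e1 [1,2]: before
e2 [3,5]: concurrent
e4 [7,8]: after
e5 [9,10]: after

e2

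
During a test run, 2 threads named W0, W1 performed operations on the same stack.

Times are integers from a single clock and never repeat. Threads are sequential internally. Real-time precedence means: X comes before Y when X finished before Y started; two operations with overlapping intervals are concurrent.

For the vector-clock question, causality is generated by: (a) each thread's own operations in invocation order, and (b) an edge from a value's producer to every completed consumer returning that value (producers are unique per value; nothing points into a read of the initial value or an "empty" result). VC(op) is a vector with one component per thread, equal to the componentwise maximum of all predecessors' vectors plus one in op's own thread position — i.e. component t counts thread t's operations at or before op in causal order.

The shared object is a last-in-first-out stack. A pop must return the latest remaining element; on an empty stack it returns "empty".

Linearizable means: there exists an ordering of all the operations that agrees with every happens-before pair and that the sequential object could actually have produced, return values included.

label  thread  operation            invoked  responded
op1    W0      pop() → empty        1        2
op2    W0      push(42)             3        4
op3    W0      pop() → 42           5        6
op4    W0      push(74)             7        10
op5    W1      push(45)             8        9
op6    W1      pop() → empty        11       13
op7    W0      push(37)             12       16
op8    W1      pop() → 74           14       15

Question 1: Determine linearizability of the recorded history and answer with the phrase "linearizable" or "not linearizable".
already the first 13 events (up to op6's response at time 13) admit no linearization; the first 12 still do
2 orders of the 6 completed stack ops respect real time; none is legal
including or dropping the 1 pending operation (op7) in any combination fails
for example op1, op2, op3, op4, op5, op6 (pending dropped) fails at step 6: op6 pop() → empty is not legal there
for example op1, op2, op3, op5, op4, op6 (pending dropped) fails at step 6: op6 pop() → empty is not legal there

not linearizable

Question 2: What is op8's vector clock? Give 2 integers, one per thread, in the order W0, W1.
Answer: (4, 3)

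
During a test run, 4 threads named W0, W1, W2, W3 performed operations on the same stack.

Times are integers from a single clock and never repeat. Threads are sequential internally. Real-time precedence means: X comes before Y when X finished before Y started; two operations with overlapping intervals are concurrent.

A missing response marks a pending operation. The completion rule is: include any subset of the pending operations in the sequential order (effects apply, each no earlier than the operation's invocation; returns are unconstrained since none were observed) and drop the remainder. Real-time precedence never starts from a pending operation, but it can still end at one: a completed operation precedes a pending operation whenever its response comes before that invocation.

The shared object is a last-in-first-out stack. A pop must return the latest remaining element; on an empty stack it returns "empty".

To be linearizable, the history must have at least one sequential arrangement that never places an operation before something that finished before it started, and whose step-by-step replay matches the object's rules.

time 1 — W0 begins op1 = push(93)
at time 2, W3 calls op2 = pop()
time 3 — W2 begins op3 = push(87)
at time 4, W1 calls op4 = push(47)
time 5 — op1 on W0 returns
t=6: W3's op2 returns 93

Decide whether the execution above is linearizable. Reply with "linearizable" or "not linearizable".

linearizable

witness order: op1, op2
1. op1 push(93), leaving stack <93>
2. op2 pop() → 93, leaving stack <>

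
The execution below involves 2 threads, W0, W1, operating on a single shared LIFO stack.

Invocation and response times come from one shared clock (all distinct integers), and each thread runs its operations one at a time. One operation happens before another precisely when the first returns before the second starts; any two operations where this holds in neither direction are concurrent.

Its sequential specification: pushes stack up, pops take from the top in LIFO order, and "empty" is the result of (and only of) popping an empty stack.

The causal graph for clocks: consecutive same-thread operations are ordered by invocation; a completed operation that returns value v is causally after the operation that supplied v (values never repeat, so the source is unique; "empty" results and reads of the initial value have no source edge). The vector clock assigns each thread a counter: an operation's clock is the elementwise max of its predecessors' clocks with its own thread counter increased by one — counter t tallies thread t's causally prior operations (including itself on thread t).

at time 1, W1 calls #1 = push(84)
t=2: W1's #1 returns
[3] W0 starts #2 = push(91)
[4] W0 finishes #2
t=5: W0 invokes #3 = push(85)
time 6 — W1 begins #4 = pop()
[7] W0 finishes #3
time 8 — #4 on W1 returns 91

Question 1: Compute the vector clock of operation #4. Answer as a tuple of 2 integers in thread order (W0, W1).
(1, 2)

invoked at 1, #1 has no predecessors; its own W1 bump gives (0, 1)
invoked at 3, #2 has no predecessors; its own W0 bump gives (1, 0)
from VC(#2)=(1, 0), #3 (invoked 5) maxes components and bumps W0 → (2, 0)
from VC(#1)=(0, 1), VC(#2)=(1, 0), #4 (invoked 6) maxes components and bumps W1 → (1, 2)
target: VC(#4) = (1, 2)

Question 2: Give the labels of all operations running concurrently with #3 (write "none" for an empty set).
#4

#3 runs from 5 to 7; window-overlapping ops are concurrent
#1 [1,2]: before
#2 [3,4]: before
#4 [6,8]: concurrent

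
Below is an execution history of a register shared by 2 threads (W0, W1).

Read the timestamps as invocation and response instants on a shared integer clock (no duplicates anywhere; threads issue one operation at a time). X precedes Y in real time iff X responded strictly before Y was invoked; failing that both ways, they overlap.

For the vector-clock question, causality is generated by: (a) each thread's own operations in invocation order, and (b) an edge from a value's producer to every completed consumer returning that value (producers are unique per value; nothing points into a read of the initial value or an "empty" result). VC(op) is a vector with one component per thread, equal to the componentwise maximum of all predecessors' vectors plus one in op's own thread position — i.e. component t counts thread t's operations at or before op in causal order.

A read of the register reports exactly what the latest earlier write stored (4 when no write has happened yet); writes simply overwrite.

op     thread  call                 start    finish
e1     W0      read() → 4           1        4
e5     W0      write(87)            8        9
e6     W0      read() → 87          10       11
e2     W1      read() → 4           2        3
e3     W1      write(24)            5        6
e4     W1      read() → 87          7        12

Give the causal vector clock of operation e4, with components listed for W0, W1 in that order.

(2, 3)

VC(e2, invoked at 2): no causal predecessors; +1 on W1 → (0, 1)
VC(e1, invoked at 1): no causal predecessors; +1 on W0 → (1, 0)
VC(e3, invoked at 5): max of VC(e2)=(0, 1), then +1 on thread W1 → (0, 2)
VC(e5, invoked at 8): max of VC(e1)=(1, 0), then +1 on thread W0 → (2, 0)
VC(e6, invoked at 10): max of VC(e5)=(2, 0), then +1 on thread W0 → (3, 0)
VC(e4, invoked at 7): max of VC(e3)=(0, 2), VC(e5)=(2, 0), then +1 on thread W1 → (2, 3)
target: VC(e4) = (2, 3)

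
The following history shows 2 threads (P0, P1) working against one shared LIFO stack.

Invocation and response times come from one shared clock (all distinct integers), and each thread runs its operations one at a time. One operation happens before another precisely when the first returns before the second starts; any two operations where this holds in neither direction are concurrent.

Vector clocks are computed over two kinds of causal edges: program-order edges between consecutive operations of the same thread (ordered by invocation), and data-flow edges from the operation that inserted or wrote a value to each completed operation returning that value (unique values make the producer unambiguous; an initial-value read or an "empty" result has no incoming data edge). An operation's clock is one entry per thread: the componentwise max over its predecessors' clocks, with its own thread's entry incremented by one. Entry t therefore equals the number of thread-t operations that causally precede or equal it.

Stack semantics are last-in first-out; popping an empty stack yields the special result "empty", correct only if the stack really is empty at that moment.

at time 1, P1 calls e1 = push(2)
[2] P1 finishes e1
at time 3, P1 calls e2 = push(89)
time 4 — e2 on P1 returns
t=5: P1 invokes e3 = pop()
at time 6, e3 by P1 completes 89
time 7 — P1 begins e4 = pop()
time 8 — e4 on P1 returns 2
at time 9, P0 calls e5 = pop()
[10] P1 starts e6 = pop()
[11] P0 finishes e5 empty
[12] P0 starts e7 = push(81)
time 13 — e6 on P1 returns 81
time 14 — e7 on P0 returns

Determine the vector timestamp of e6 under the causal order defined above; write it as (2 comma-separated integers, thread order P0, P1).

root op e1, invoked 1: fresh clock plus P1's own tick → (0, 1)
root op e5, invoked 9: fresh clock plus P0's own tick → (1, 0)
merge at e2 (invoked 3): VC(e1)=(0, 1), own-thread bump on P1 → (0, 2)
merge at e7 (invoked 12): VC(e5)=(1, 0), own-thread bump on P0 → (2, 0)
merge at e3 (invoked 5): VC(e2)=(0, 2), own-thread bump on P1 → (0, 3)
merge at e4 (invoked 7): VC(e1)=(0, 1), VC(e3)=(0, 3), own-thread bump on P1 → (0, 4)
merge at e6 (invoked 10): VC(e4)=(0, 4), VC(e7)=(2, 0), own-thread bump on P1 → (2, 5)
target: VC(e6) = (2, 5)

(2, 5)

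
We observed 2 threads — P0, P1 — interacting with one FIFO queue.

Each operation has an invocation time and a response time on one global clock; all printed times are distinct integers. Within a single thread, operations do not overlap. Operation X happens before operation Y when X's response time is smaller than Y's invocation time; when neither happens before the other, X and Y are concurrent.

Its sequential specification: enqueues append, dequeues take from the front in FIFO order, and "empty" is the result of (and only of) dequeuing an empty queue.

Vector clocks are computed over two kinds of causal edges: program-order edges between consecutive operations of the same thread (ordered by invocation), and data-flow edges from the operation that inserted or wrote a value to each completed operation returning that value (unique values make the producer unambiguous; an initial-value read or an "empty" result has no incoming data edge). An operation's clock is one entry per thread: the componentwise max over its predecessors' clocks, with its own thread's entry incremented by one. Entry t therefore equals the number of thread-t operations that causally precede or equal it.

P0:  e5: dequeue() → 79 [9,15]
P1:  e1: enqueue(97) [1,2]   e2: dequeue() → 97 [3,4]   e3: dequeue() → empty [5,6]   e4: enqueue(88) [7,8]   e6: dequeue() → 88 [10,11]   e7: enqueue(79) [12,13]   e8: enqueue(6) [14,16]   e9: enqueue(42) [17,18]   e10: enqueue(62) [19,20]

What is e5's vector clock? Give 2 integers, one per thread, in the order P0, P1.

root op e1, invoked 1: fresh clock plus P1's own tick → (0, 1)
e2 (invocation 3): componentwise max over VC(e1)=(0, 1), +1 at P1, giving (0, 2)
e3 (invocation 5): componentwise max over VC(e2)=(0, 2), +1 at P1, giving (0, 3)
e4 (invocation 7): componentwise max over VC(e3)=(0, 3), +1 at P1, giving (0, 4)
e6 (invocation 10): componentwise max over VC(e4)=(0, 4), +1 at P1, giving (0, 5)
e7 (invocation 12): componentwise max over VC(e6)=(0, 5), +1 at P1, giving (0, 6)
e8 (invocation 14): componentwise max over VC(e7)=(0, 6), +1 at P1, giving (0, 7)
e5 (invocation 9): componentwise max over VC(e7)=(0, 6), +1 at P0, giving (1, 6)
e9 (invocation 17): componentwise max over VC(e8)=(0, 7), +1 at P1, giving (0, 8)
e10 (invocation 19): componentwise max over VC(e9)=(0, 8), +1 at P1, giving (0, 9)
target: VC(e5) = (1, 6)

(1, 6)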